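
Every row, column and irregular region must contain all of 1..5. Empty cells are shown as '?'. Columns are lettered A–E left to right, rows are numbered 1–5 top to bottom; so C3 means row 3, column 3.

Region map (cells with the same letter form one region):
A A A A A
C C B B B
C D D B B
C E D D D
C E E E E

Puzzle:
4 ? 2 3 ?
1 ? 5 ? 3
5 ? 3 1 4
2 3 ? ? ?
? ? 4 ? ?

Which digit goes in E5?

B2 = 4: row 2 has {1,3,5}; col 2 has {3}; region has {1,2,5} → only 4 remains.
D2 = 2: row 2 has {1,3,4,5}; col 4 has {1,3}; region has {1,3,4,5} → only 2 remains.
B3 = 2: row 3 has {1,3,4,5}; col 2 has {3,4}; region has {3} → only 2 remains.
C4 = 1: row 4 has {2,3}; col 3 has {2,3,4,5}; region has {2,3} → only 1 remains.
E4 = 5: row 4 has {1,2,3}; col 5 has {3,4}; region has {1,2,3} → only 5 remains.
A5 = 3: row 5 has {4}; col 1 has {1,2,4,5}; region has {1,2,4,5} → only 3 remains.
D5 = 5: row 5 has {3,4}; col 4 has {1,2,3}; region has {3,4} → only 5 remains.
E1 = 1: row 1 has {2,3,4}; col 5 has {3,4,5}; region has {2,3,4} → only 1 remains.
D4 = 4: row 4 has {1,2,3,5}; col 4 has {1,2,3,5}; region has {1,2,3,5} → only 4 remains.
B5 = 1: row 5 has {3,4,5}; col 2 has {2,3,4}; region has {3,4,5} → only 1 remains.
E5 = 2: row 5 has {1,3,4,5}; col 5 has {1,3,4,5}; region has {1,3,4,5} → only 2 remains.

2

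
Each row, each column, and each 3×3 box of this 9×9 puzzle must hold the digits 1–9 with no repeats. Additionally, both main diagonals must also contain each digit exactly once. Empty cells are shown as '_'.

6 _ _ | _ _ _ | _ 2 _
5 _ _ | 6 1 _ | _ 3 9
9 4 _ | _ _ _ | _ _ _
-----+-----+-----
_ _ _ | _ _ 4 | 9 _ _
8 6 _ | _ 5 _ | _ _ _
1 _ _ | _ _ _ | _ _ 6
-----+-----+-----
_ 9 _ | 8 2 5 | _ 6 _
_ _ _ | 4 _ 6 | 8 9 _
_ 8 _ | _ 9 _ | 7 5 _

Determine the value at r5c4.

r2c7 = 4: row 2 has {1,3,5,6,9}; col 7 has {7,8,9}; box has {2,3,9} → only 4 remains.
r9c1 = 2: row 9 has {5,7,8,9}; col 1 has {1,5,6,8,9}; box has {8,9}; anti-diagonal has {3,4,5} → only 2 remains.
r1c5 = 4: in row 1, 4 can only go here (every other open cell in that row sees a 4).
r3c7 = 6: in row 3, 6 can only go here (every other open cell in that row sees a 6).
r4c5 = 6: in row 4, 6 can only go here (every other open cell in that row sees a 6).
r8c9 = 2: in row 8, 2 can only go here (every other open cell in that row sees a 2).
r8c3 = 5: in row 8, 5 can only go here (every other open cell in that row sees a 5).
r8c2 = 1: in row 8, 1 can only go here (every other open cell in that row sees a 1).
r7c3 = 7: row 7 has {2,5,6,8,9}; col 3 has {5}; box has {1,2,5,8,9}; anti-diagonal has {1,2,3,4,5,6} → only 7 remains.
r8c1 = 3: row 8 has {1,2,4,5,6,8,9}; col 1 has {1,2,5,6,8,9}; box has {1,2,5,7,8,9} → only 3 remains.
r8c5 = 7: row 8 has {1,2,3,4,5,6,8,9}; col 5 has {1,2,4,5,6,9}; box has {2,4,5,6,8,9} → only 7 remains.
r1c9 = 8: row 1 has {2,4,6}; col 9 has {2,6,9}; box has {2,3,4,6,9}; anti-diagonal has {1,2,3,4,5,6,7} → only 8 remains.
r4c1 = 7: row 4 has {4,6,9}; col 1 has {1,2,3,5,6,8,9}; box has {1,6,8} → only 7 remains.
r6c4 = 9: row 6 has {1,6}; col 4 has {4,6,8}; box has {4,5,6}; anti-diagonal has {1,2,3,4,5,6,7,8} → only 9 remains.
r7c1 = 4: row 7 has {2,5,6,7,8,9}; col 1 has {1,2,3,5,6,7,8,9}; box has {1,2,3,5,7,8,9} → only 4 remains.
r9c3 = 6: row 9 has {2,5,7,8,9}; col 3 has {5,7}; box has {1,2,3,4,5,7,8,9} → only 6 remains.
r1c6 = 9: in row 1, 9 can only go here (every other open cell in that row sees a 9).
r4c8 = 8: in row 4, 8 can only go here (every other open cell in that row sees an 8).
r5c3 = 9: in row 5, 9 can only go here (every other open cell in that row sees a 9).
r9c9 = 4: in row 9, 4 can only go here (every other open cell in that row sees a 4).
r5c8 = 4: in row 5, 4 can only go here (every other open cell in that row sees a 4).
r6c8 = 7: row 6 has {1,6,9}; col 8 has {2,3,4,5,6,8,9}; box has {4,6,8,9} → only 7 remains.
r3c8 = 1: row 3 has {4,6,9}; col 8 has {2,3,4,5,6,7,8,9}; box has {2,3,4,6,8,9} → only 1 remains.
r1c7 = 5: row 1 has {2,4,6,8,9}; col 7 has {4,6,7,8,9}; box has {1,2,3,4,6,8,9} → only 5 remains.
r3c9 = 7: row 3 has {1,4,6,9}; col 9 has {2,4,6,8,9}; box has {1,2,3,4,5,6,8,9} → only 7 remains.
r1c3 = 1: in row 1, 1 can only go here (every other open cell in that row sees a 1).
r3c4 = 5: in row 3, 5 can only go here (every other open cell in that row sees a 5).
r6c3 = 4: in row 6, 4 can only go here (every other open cell in that row sees a 4).
r6c2 = 5: in row 6, 5 can only go here (every other open cell in that row sees a 5).
r4c9 = 5: in row 4, 5 can only go here (every other open cell in that row sees a 5).
r4c4 = 1: in row 4, 1 can only go here (every other open cell in that row sees a 1).
r7c7 = 3: row 7 has {2,4,5,6,7,8,9}; col 7 has {4,5,6,7,8,9}; box has {2,4,5,6,7,8,9}; main diagonal has {1,4,5,6,9} → only 3 remains.
r7c9 = 1: row 7 has {2,3,4,5,6,7,8,9}; col 9 has {2,4,5,6,7,8,9}; box has {2,3,4,5,6,7,8,9} → only 1 remains.
r9c4 = 3: row 9 has {2,4,5,6,7,8,9}; col 4 has {1,4,5,6,8,9}; box has {2,4,5,6,7,8,9} → only 3 remains.
r9c6 = 1: row 9 has {2,3,4,5,6,7,8,9}; col 6 has {4,5,6,9}; box has {2,3,4,5,6,7,8,9} → only 1 remains.
r1c4 = 7: row 1 has {1,2,4,5,6,8,9}; col 4 has {1,3,4,5,6,8,9}; box has {1,4,5,6,9} → only 7 remains.
r5c4 = 2: row 5 has {4,5,6,8,9}; col 4 has {1,3,4,5,6,7,8,9}; box has {1,4,5,6,9} → only 2 remains.

2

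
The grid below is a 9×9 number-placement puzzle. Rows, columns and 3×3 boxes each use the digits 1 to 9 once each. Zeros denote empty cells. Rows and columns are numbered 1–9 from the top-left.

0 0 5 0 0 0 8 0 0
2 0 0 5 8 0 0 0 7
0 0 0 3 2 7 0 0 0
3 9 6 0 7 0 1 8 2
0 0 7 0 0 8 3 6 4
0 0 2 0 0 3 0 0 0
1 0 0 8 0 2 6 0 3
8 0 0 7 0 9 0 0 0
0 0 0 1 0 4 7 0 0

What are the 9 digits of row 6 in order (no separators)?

row 4, column 4 = 4 (sole candidate).
row 4, column 6 = 5 (sole candidate).
row 5, column 1 = 5 (sole candidate).
row 5, column 2 = 1 (sole candidate).
row 5, column 5 = 9 (sole candidate).
row 6, column 1 = 4: row 6 has {2,3}; col 1 has {1,2,3,5,8}; box has {1,2,3,5,6,7,9} → only 4 remains.
row 6, column 2 = 8: row 6 has {2,3,4}; col 2 has {1,9}; box has {1,2,3,4,5,6,7,9} → only 8 remains.
row 6, column 4 = 6: row 6 has {2,3,4,8}; col 4 has {1,3,4,5,7,8}; box has {3,4,5,7,8,9} → only 6 remains.
row 6, column 5 = 1: row 6 has {2,3,4,6,8}; col 5 has {2,7,8,9}; box has {3,4,5,6,7,8,9} → only 1 remains.
row 7, column 5 = 5 (sole candidate).
row 1, column 4 = 9 (sole candidate).
row 5, column 4 = 2 (sole candidate).
row 1, column 8 = 2 (hidden single in row 1).
row 1, column 2 = 3 (hidden single in row 1).
row 1, column 5 = 4 (hidden single in row 1).
row 1, column 1 = 7 (hidden single in row 1).
row 2, column 8 = 3 (hidden single in row 2).
row 3, column 3 = 8 (hidden single in row 3).
row 6, column 8 = 7: in row 6, 7 can only go here (every other open cell in that row sees a 7).
row 7, column 2 = 7 (hidden single in row 7).
row 9, column 2 = 2 (hidden single in row 9).
row 9, column 9 = 8 (hidden single in row 9).
row 8, column 7 = 2 (hidden single in row 8).
row 9, column 8 = 5 (hidden single in row 9).
row 8, column 9 = 1 (sole candidate).
row 1, column 9 = 6 (sole candidate).
row 8, column 8 = 4 (sole candidate).
row 1, column 6 = 1 (sole candidate).
row 2, column 6 = 6 (sole candidate).
row 7, column 8 = 9 (sole candidate).
row 8, column 3 = 3 (sole candidate).
row 8, column 5 = 6 (sole candidate).
row 9, column 3 = 9 (sole candidate).
row 9, column 5 = 3 (sole candidate).
row 2, column 2 = 4 (sole candidate).
row 2, column 3 = 1 (sole candidate).
row 2, column 7 = 9 (sole candidate).
row 3, column 2 = 6 (sole candidate).
row 3, column 8 = 1 (sole candidate).
row 3, column 9 = 5 (sole candidate).
row 6, column 7 = 5: row 6 has {1,2,3,4,6,7,8}; col 7 has {1,2,3,6,7,8,9}; box has {1,2,3,4,6,7,8} → only 5 remains.
row 6, column 9 = 9: row 6 has {1,2,3,4,5,6,7,8}; col 9 has {1,2,3,4,5,6,7,8}; box has {1,2,3,4,5,6,7,8} → only 9 remains.

482613579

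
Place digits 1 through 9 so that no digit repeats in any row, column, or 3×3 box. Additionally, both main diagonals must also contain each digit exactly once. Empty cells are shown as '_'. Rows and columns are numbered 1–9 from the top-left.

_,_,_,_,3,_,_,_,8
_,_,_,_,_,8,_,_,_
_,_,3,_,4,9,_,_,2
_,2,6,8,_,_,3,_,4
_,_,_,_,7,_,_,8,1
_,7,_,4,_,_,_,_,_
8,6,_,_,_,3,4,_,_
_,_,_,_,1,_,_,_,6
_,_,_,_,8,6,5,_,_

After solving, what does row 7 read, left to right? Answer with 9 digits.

R9C9 = 9 (sole candidate).
R6C9 = 5 (sole candidate).
R7C9 = 7: row 7 has {3,4,6,8}; col 9 has {1,2,4,5,6,8,9}; box has {4,5,6,9} → only 7 remains.
R8C8 = 2 (sole candidate).
R2C9 = 3 (sole candidate).
R6C6 = 1 (sole candidate).
R7C8 = 1: row 7 has {3,4,6,7,8}; col 8 has {2,8}; box has {2,4,5,6,7,9} → only 1 remains.
R8C7 = 8 (sole candidate).
R9C8 = 3 (sole candidate).
R2C2 = 5 (sole candidate).
R4C6 = 5 (sole candidate).
R5C6 = 2 (sole candidate).
R1C1 = 6 (sole candidate).
R1C6 = 7 (sole candidate).
R4C5 = 9 (sole candidate).
R4C8 = 7 (sole candidate).
R6C5 = 6 (sole candidate).
R6C8 = 9 (sole candidate).
R8C6 = 4 (sole candidate).
R2C5 = 2 (sole candidate).
R2C8 = 6 (sole candidate).
R3C7 = 1 (sole candidate).
R3C8 = 5 (sole candidate).
R4C1 = 1 (sole candidate).
R5C4 = 3 (sole candidate).
R5C7 = 6 (sole candidate).
R6C1 = 3 (sole candidate).
R6C3 = 8 (sole candidate).
R6C7 = 2 (sole candidate).
R7C5 = 5: row 7 has {1,3,4,6,7,8}; col 5 has {1,2,3,4,6,7,8,9}; box has {1,3,4,6,8} → only 5 remains.
R9C1 = 2 (sole candidate).
R9C4 = 7 (sole candidate).
R1C7 = 9 (sole candidate).
R1C8 = 4 (sole candidate).
R2C4 = 1 (sole candidate).
R2C7 = 7 (sole candidate).
R3C1 = 7 (sole candidate).
R3C2 = 8 (sole candidate).
R3C4 = 6 (sole candidate).
R7C3 = 9: row 7 has {1,3,4,5,6,7,8}; col 3 has {3,6,8}; box has {2,6,8}; anti-diagonal has {1,2,4,5,6,7,8} → only 9 remains.
R7C4 = 2: row 7 has {1,3,4,5,6,7,8,9}; col 4 has {1,3,4,6,7,8}; box has {1,3,4,5,6,7,8} → only 2 remains.

869253417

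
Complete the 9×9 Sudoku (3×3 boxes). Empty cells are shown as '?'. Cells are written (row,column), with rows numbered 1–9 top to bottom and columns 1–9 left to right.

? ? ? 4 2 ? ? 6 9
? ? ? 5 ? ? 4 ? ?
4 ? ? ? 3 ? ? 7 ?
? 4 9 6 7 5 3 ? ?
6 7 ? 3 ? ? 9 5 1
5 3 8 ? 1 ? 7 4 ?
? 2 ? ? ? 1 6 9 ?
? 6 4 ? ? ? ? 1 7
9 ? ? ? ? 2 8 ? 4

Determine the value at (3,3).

(5,3) = 2 (sole candidate).
(6,6) = 9 (sole candidate).
(9,4) = 7 (sole candidate).
(9,8) = 3 (sole candidate).
(4,1) = 1 (sole candidate).
(6,4) = 2 (sole candidate).
(6,9) = 6 (sole candidate).
(7,4) = 8 (sole candidate).
(7,9) = 5 (sole candidate).
(8,4) = 9 (sole candidate).
(8,5) = 5 (sole candidate).
(8,6) = 3 (sole candidate).
(8,7) = 2 (sole candidate).
(9,5) = 6 (sole candidate).
(3,4) = 1 (sole candidate).
(3,7) = 5 (sole candidate).
(7,5) = 4 (sole candidate).
(8,1) = 8 (sole candidate).
(1,7) = 1 (sole candidate).
(3,3) = 6: row 3 has {1,3,4,5,7}; col 3 has {2,4,8,9}; box has {4} → only 6 remains.

6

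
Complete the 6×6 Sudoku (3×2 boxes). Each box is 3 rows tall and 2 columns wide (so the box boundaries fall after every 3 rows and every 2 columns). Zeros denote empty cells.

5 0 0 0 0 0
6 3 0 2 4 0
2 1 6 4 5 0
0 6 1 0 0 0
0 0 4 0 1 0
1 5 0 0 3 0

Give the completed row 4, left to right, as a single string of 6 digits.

R1C2 = 4: row 1 has {5}; col 2 has {1,3,5,6}; box has {1,2,3,5,6} → only 4 remains.
R1C3 = 3: row 1 has {4,5}; col 3 has {1,4,6}; box has {2,4,6} → only 3 remains.
R1C4 = 1: row 1 has {3,4,5}; col 4 has {2,4}; box has {2,3,4,6} → only 1 remains.
R2C3 = 5: row 2 has {2,3,4,6}; col 3 has {1,3,4,6}; box has {1,2,3,4,6} → only 5 remains.
R2C6 = 1: row 2 has {2,3,4,5,6}; col 6 has {}; box has {4,5} → only 1 remains.
R3C6 = 3: row 3 has {1,2,4,5,6}; col 6 has {1}; box has {1,4,5} → only 3 remains.
R4C5 = 2: row 4 has {1,6}; col 5 has {1,3,4,5}; box has {1,3} → only 2 remains.
R5C1 = 3: row 5 has {1,4}; col 1 has {1,2,5,6}; box has {1,5,6} → only 3 remains.
R5C2 = 2: row 5 has {1,3,4}; col 2 has {1,3,4,5,6}; box has {1,3,5,6} → only 2 remains.
R6C3 = 2: row 6 has {1,3,5}; col 3 has {1,3,4,5,6}; box has {1,4} → only 2 remains.
R6C4 = 6: row 6 has {1,2,3,5}; col 4 has {1,2,4}; box has {1,2,4} → only 6 remains.
R6C6 = 4: row 6 has {1,2,3,5,6}; col 6 has {1,3}; box has {1,2,3} → only 4 remains.
R1C5 = 6: row 1 has {1,3,4,5}; col 5 has {1,2,3,4,5}; box has {1,3,4,5} → only 6 remains.
R1C6 = 2: row 1 has {1,3,4,5,6}; col 6 has {1,3,4}; box has {1,3,4,5,6} → only 2 remains.
R4C1 = 4: row 4 has {1,2,6}; col 1 has {1,2,3,5,6}; box has {1,2,3,5,6} → only 4 remains.
R4C6 = 5: row 4 has {1,2,4,6}; col 6 has {1,2,3,4}; box has {1,2,3,4} → only 5 remains.
R5C4 = 5: row 5 has {1,2,3,4}; col 4 has {1,2,4,6}; box has {1,2,4,6} → only 5 remains.
R5C6 = 6: row 5 has {1,2,3,4,5}; col 6 has {1,2,3,4,5}; box has {1,2,3,4,5} → only 6 remains.
R4C4 = 3: row 4 has {1,2,4,5,6}; col 4 has {1,2,4,5,6}; box has {1,2,4,5,6} → only 3 remains.

461325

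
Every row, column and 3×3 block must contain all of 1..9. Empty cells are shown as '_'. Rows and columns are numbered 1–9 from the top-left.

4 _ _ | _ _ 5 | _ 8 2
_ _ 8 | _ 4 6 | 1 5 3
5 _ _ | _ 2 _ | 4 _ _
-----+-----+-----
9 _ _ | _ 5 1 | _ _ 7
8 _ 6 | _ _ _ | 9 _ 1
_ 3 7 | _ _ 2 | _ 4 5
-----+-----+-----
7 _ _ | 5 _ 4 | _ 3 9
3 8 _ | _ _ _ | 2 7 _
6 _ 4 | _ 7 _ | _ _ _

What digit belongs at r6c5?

9

r2c1 = 2: row 2 has {1,3,4,5,6,8}; col 1 has {3,4,5,6,7,8,9}; box has {4,5,8} → only 2 remains.
r3c9 = 6: row 3 has {2,4,5}; col 9 has {1,2,3,5,7,9}; box has {1,2,3,4,5,8} → only 6 remains.
r4c3 = 2: row 4 has {1,5,7,9}; col 3 has {4,6,7,8}; box has {3,6,7,8,9} → only 2 remains.
r4c8 = 6: row 4 has {1,2,5,7,9}; col 8 has {3,4,5,7,8}; box has {1,4,5,7,9} → only 6 remains.
r5c5 = 3: row 5 has {1,6,8,9}; col 5 has {2,4,5,7}; box has {1,2,5} → only 3 remains.
r5c6 = 7: row 5 has {1,3,6,8,9}; col 6 has {1,2,4,5,6}; box has {1,2,3,5} → only 7 remains.
r5c8 = 2: row 5 has {1,3,6,7,8,9}; col 8 has {3,4,5,6,7,8}; box has {1,4,5,6,7,9} → only 2 remains.
r6c1 = 1: row 6 has {2,3,4,5,7}; col 1 has {2,3,4,5,6,7,8,9}; box has {2,3,6,7,8,9} → only 1 remains.
r6c7 = 8: row 6 has {1,2,3,4,5,7}; col 7 has {1,2,4,9}; box has {1,2,4,5,6,7,9} → only 8 remains.
r7c3 = 1: row 7 has {3,4,5,7,9}; col 3 has {2,4,6,7,8}; box has {3,4,6,7,8} → only 1 remains.
r7c7 = 6: row 7 has {1,3,4,5,7,9}; col 7 has {1,2,4,8,9}; box has {2,3,7,9} → only 6 remains.
r8c6 = 9: row 8 has {2,3,7,8}; col 6 has {1,2,4,5,6,7}; box has {4,5,7} → only 9 remains.
r8c9 = 4: row 8 has {2,3,7,8,9}; col 9 has {1,2,3,5,6,7,9}; box has {2,3,6,7,9} → only 4 remains.
r9c7 = 5: row 9 has {4,6,7}; col 7 has {1,2,4,6,8,9}; box has {2,3,4,6,7,9} → only 5 remains.
r9c8 = 1: row 9 has {4,5,6,7}; col 8 has {2,3,4,5,6,7,8}; box has {2,3,4,5,6,7,9} → only 1 remains.
r9c9 = 8: row 9 has {1,4,5,6,7}; col 9 has {1,2,3,4,5,6,7,9}; box has {1,2,3,4,5,6,7,9} → only 8 remains.
r1c7 = 7: row 1 has {2,4,5,8}; col 7 has {1,2,4,5,6,8,9}; box has {1,2,3,4,5,6,8} → only 7 remains.
r3c8 = 9: row 3 has {2,4,5,6}; col 8 has {1,2,3,4,5,6,7,8}; box has {1,2,3,4,5,6,7,8} → only 9 remains.
r4c2 = 4: row 4 has {1,2,5,6,7,9}; col 2 has {3,8}; box has {1,2,3,6,7,8,9} → only 4 remains.
r4c4 = 8: row 4 has {1,2,4,5,6,7,9}; col 4 has {5}; box has {1,2,3,5,7} → only 8 remains.
r4c7 = 3: row 4 has {1,2,4,5,6,7,8,9}; col 7 has {1,2,4,5,6,7,8,9}; box has {1,2,4,5,6,7,8,9} → only 3 remains.
r5c2 = 5: row 5 has {1,2,3,6,7,8,9}; col 2 has {3,4,8}; box has {1,2,3,4,6,7,8,9} → only 5 remains.
r5c4 = 4: row 5 has {1,2,3,5,6,7,8,9}; col 4 has {5,8}; box has {1,2,3,5,7,8} → only 4 remains.
r7c2 = 2: row 7 has {1,3,4,5,6,7,9}; col 2 has {3,4,5,8}; box has {1,3,4,6,7,8} → only 2 remains.
r7c5 = 8: row 7 has {1,2,3,4,5,6,7,9}; col 5 has {2,3,4,5,7}; box has {4,5,7,9} → only 8 remains.
r8c3 = 5: row 8 has {2,3,4,7,8,9}; col 3 has {1,2,4,6,7,8}; box has {1,2,3,4,6,7,8} → only 5 remains.
r9c2 = 9: row 9 has {1,4,5,6,7,8}; col 2 has {2,3,4,5,8}; box has {1,2,3,4,5,6,7,8} → only 9 remains.
r9c6 = 3: row 9 has {1,4,5,6,7,8,9}; col 6 has {1,2,4,5,6,7,9}; box has {4,5,7,8,9} → only 3 remains.
r2c2 = 7: row 2 has {1,2,3,4,5,6,8}; col 2 has {2,3,4,5,8,9}; box has {2,4,5,8} → only 7 remains.
r2c4 = 9: row 2 has {1,2,3,4,5,6,7,8}; col 4 has {4,5,8}; box has {2,4,5,6} → only 9 remains.
r3c2 = 1: row 3 has {2,4,5,6,9}; col 2 has {2,3,4,5,7,8,9}; box has {2,4,5,7,8} → only 1 remains.
r3c3 = 3: row 3 has {1,2,4,5,6,9}; col 3 has {1,2,4,5,6,7,8}; box has {1,2,4,5,7,8} → only 3 remains.
r3c4 = 7: row 3 has {1,2,3,4,5,6,9}; col 4 has {4,5,8,9}; box has {2,4,5,6,9} → only 7 remains.
r3c6 = 8: row 3 has {1,2,3,4,5,6,7,9}; col 6 has {1,2,3,4,5,6,7,9}; box has {2,4,5,6,7,9} → only 8 remains.
r6c4 = 6: row 6 has {1,2,3,4,5,7,8}; col 4 has {4,5,7,8,9}; box has {1,2,3,4,5,7,8} → only 6 remains.
r6c5 = 9: row 6 has {1,2,3,4,5,6,7,8}; col 5 has {2,3,4,5,7,8}; box has {1,2,3,4,5,6,7,8} → only 9 remains.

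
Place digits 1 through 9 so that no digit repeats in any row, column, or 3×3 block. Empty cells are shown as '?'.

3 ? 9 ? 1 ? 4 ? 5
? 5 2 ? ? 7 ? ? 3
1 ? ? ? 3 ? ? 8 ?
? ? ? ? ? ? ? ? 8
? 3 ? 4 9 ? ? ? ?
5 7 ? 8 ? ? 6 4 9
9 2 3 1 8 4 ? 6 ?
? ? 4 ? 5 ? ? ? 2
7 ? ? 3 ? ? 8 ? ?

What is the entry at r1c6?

8

r6c3 = 1: row 6 has {4,5,6,7,8,9}; col 3 has {2,3,4,9}; box has {3,5,7} → only 1 remains.
r6c5 = 2: row 6 has {1,4,5,6,7,8,9}; col 5 has {1,3,5,8,9}; box has {4,8,9} → only 2 remains.
r6c6 = 3: row 6 has {1,2,4,5,6,7,8,9}; col 6 has {4,7}; box has {2,4,8,9} → only 3 remains.
r7c9 = 7: row 7 has {1,2,3,4,6,8,9}; col 9 has {2,3,5,8,9}; box has {2,6,8} → only 7 remains.
r9c5 = 6: row 9 has {3,7,8}; col 5 has {1,2,3,5,8,9}; box has {1,3,4,5,8} → only 6 remains.
r2c5 = 4: row 2 has {2,3,5,7}; col 5 has {1,2,3,5,6,8,9}; box has {1,3,7} → only 4 remains.
r3c9 = 6: row 3 has {1,3,8}; col 9 has {2,3,5,7,8,9}; box has {3,4,5,8} → only 6 remains.
r4c3 = 6: row 4 has {8}; col 3 has {1,2,3,4,9}; box has {1,3,5,7} → only 6 remains.
r4c5 = 7: row 4 has {6,8}; col 5 has {1,2,3,4,5,6,8,9}; box has {2,3,4,8,9} → only 7 remains.
r5c3 = 8: row 5 has {3,4,9}; col 3 has {1,2,3,4,6,9}; box has {1,3,5,6,7} → only 8 remains.
r5c9 = 1: row 5 has {3,4,8,9}; col 9 has {2,3,5,6,7,8,9}; box has {4,6,8,9} → only 1 remains.
r7c7 = 5: row 7 has {1,2,3,4,6,7,8,9}; col 7 has {4,6,8}; box has {2,6,7,8} → only 5 remains.
r8c6 = 9: row 8 has {2,4,5}; col 6 has {3,4,7}; box has {1,3,4,5,6,8} → only 9 remains.
r9c2 = 1: row 9 has {3,6,7,8}; col 2 has {2,3,5,7}; box has {2,3,4,7,9} → only 1 remains.
r9c3 = 5: row 9 has {1,3,6,7,8}; col 3 has {1,2,3,4,6,8,9}; box has {1,2,3,4,7,9} → only 5 remains.
r9c6 = 2: row 9 has {1,3,5,6,7,8}; col 6 has {3,4,7,9}; box has {1,3,4,5,6,8,9} → only 2 remains.
r9c8 = 9: row 9 has {1,2,3,5,6,7,8}; col 8 has {4,6,8}; box has {2,5,6,7,8} → only 9 remains.
r9c9 = 4: row 9 has {1,2,3,5,6,7,8,9}; col 9 has {1,2,3,5,6,7,8,9}; box has {2,5,6,7,8,9} → only 4 remains.
r2c8 = 1: row 2 has {2,3,4,5,7}; col 8 has {4,6,8,9}; box has {3,4,5,6,8} → only 1 remains.
r3c2 = 4: row 3 has {1,3,6,8}; col 2 has {1,2,3,5,7}; box has {1,2,3,5,9} → only 4 remains.
r3c3 = 7: row 3 has {1,3,4,6,8}; col 3 has {1,2,3,4,5,6,8,9}; box has {1,2,3,4,5,9} → only 7 remains.
r3c6 = 5: row 3 has {1,3,4,6,7,8}; col 6 has {2,3,4,7,9}; box has {1,3,4,7} → only 5 remains.
r4c2 = 9: row 4 has {6,7,8}; col 2 has {1,2,3,4,5,7}; box has {1,3,5,6,7,8} → only 9 remains.
r4c4 = 5: row 4 has {6,7,8,9}; col 4 has {1,3,4,8}; box has {2,3,4,7,8,9} → only 5 remains.
r4c6 = 1: row 4 has {5,6,7,8,9}; col 6 has {2,3,4,5,7,9}; box has {2,3,4,5,7,8,9} → only 1 remains.
r5c1 = 2: row 5 has {1,3,4,8,9}; col 1 has {1,3,5,7,9}; box has {1,3,5,6,7,8,9} → only 2 remains.
r5c6 = 6: row 5 has {1,2,3,4,8,9}; col 6 has {1,2,3,4,5,7,9}; box has {1,2,3,4,5,7,8,9} → only 6 remains.
r5c7 = 7: row 5 has {1,2,3,4,6,8,9}; col 7 has {4,5,6,8}; box has {1,4,6,8,9} → only 7 remains.
r5c8 = 5: row 5 has {1,2,3,4,6,7,8,9}; col 8 has {1,4,6,8,9}; box has {1,4,6,7,8,9} → only 5 remains.
r8c4 = 7: row 8 has {2,4,5,9}; col 4 has {1,3,4,5,8}; box has {1,2,3,4,5,6,8,9} → only 7 remains.
r8c8 = 3: row 8 has {2,4,5,7,9}; col 8 has {1,4,5,6,8,9}; box has {2,4,5,6,7,8,9} → only 3 remains.
r1c6 = 8: row 1 has {1,3,4,5,9}; col 6 has {1,2,3,4,5,6,7,9}; box has {1,3,4,5,7} → only 8 remains.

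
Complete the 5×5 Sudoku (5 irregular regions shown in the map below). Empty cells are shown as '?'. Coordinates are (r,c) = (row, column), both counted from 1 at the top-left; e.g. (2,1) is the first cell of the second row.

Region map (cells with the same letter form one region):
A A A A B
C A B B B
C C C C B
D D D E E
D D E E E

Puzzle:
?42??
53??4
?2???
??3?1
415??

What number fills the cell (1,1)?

(1,1) = 1: row 1 has {2,4}; col 1 has {4,5}; region has {2,3,4} → only 1 remains.

1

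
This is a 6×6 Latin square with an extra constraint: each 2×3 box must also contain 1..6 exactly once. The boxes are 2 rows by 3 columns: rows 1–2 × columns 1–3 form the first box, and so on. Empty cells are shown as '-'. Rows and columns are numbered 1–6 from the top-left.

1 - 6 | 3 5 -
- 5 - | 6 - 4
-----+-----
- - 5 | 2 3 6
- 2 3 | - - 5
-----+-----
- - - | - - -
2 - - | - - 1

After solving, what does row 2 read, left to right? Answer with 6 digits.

r1c2 = 4: row 1 has {1,3,5,6}; col 2 has {2,5}; box has {1,5,6} → only 4 remains.
r1c6 = 2: row 1 has {1,3,4,5,6}; col 6 has {1,4,5,6}; box has {3,4,5,6} → only 2 remains.
r2c1 = 3: row 2 has {4,5,6}; col 1 has {1,2}; box has {1,4,5,6} → only 3 remains.
r2c3 = 2: row 2 has {3,4,5,6}; col 3 has {3,5,6}; box has {1,3,4,5,6} → only 2 remains.
r2c5 = 1: row 2 has {2,3,4,5,6}; col 5 has {3,5}; box has {2,3,4,5,6} → only 1 remains.

352614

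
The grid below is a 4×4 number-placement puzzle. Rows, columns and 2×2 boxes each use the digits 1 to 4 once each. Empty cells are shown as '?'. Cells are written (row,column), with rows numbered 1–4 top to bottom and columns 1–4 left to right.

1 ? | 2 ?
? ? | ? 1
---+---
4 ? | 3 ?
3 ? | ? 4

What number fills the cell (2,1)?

(1,4) = 3: row 1 has {1,2}; col 4 has {1,4}; box has {1,2} → only 3 remains.
(2,1) = 2: row 2 has {1}; col 1 has {1,3,4}; box has {1} → only 2 remains.

2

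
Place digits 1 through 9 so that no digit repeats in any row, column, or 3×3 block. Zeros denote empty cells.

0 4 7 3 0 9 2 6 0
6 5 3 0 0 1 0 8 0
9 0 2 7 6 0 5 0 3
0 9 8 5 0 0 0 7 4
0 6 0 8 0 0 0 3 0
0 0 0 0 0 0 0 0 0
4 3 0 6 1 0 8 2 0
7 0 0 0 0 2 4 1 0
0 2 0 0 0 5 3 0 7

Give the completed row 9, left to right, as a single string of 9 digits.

126485397

r1c9 = 1: row 1 has {2,3,4,6,7,9}; col 9 has {3,4,7}; box has {2,3,5,6,8} → only 1 remains.
r2c9 = 9: row 2 has {1,3,5,6,8}; col 9 has {1,3,4,7}; box has {1,2,3,5,6,8} → only 9 remains.
r3c8 = 4: row 3 has {2,3,5,6,7,9}; col 8 has {1,2,3,6,7,8}; box has {1,2,3,5,6,8,9} → only 4 remains.
r7c6 = 7: row 7 has {1,2,3,4,6,8}; col 6 has {1,2,5,9}; box has {1,2,5,6} → only 7 remains.
r7c9 = 5: row 7 has {1,2,3,4,6,7,8}; col 9 has {1,3,4,7,9}; box has {1,2,3,4,7,8} → only 5 remains.
r8c2 = 8: row 8 has {1,2,4,7}; col 2 has {2,3,4,5,6,9}; box has {2,3,4,7} → only 8 remains.
r8c4 = 9: row 8 has {1,2,4,7,8}; col 4 has {3,5,6,7,8}; box has {1,2,5,6,7} → only 9 remains.
r8c5 = 3: row 8 has {1,2,4,7,8,9}; col 5 has {1,6}; box has {1,2,5,6,7,9} → only 3 remains.
r8c9 = 6: row 8 has {1,2,3,4,7,8,9}; col 9 has {1,3,4,5,7,9}; box has {1,2,3,4,5,7,8} → only 6 remains.
r9c1 = 1: row 9 has {2,3,5,7}; col 1 has {4,6,7,9}; box has {2,3,4,7,8} → only 1 remains.
r9c4 = 4: row 9 has {1,2,3,5,7}; col 4 has {3,5,6,7,8,9}; box has {1,2,3,5,6,7,9} → only 4 remains.
r9c5 = 8: row 9 has {1,2,3,4,5,7}; col 5 has {1,3,6}; box has {1,2,3,4,5,6,7,9} → only 8 remains.
r9c8 = 9: row 9 has {1,2,3,4,5,7,8}; col 8 has {1,2,3,4,6,7,8}; box has {1,2,3,4,5,6,7,8} → only 9 remains.
r1c1 = 8: row 1 has {1,2,3,4,6,7,9}; col 1 has {1,4,6,7,9}; box has {2,3,4,5,6,7,9} → only 8 remains.
r1c5 = 5: row 1 has {1,2,3,4,6,7,8,9}; col 5 has {1,3,6,8}; box has {1,3,6,7,9} → only 5 remains.
r2c4 = 2: row 2 has {1,3,5,6,8,9}; col 4 has {3,4,5,6,7,8,9}; box has {1,3,5,6,7,9} → only 2 remains.
r2c5 = 4: row 2 has {1,2,3,5,6,8,9}; col 5 has {1,3,5,6,8}; box has {1,2,3,5,6,7,9} → only 4 remains.
r2c7 = 7: row 2 has {1,2,3,4,5,6,8,9}; col 7 has {2,3,4,5,8}; box has {1,2,3,4,5,6,8,9} → only 7 remains.
r3c2 = 1: row 3 has {2,3,4,5,6,7,9}; col 2 has {2,3,4,5,6,8,9}; box has {2,3,4,5,6,7,8,9} → only 1 remains.
r3c6 = 8: row 3 has {1,2,3,4,5,6,7,9}; col 6 has {1,2,5,7,9}; box has {1,2,3,4,5,6,7,9} → only 8 remains.
r4c5 = 2: row 4 has {4,5,7,8,9}; col 5 has {1,3,4,5,6,8}; box has {5,8} → only 2 remains.
r5c6 = 4: row 5 has {3,6,8}; col 6 has {1,2,5,7,8,9}; box has {2,5,8} → only 4 remains.
r5c9 = 2: row 5 has {3,4,6,8}; col 9 has {1,3,4,5,6,7,9}; box has {3,4,7} → only 2 remains.
r6c2 = 7: row 6 has {}; col 2 has {1,2,3,4,5,6,8,9}; box has {6,8,9} → only 7 remains.
r6c4 = 1: row 6 has {7}; col 4 has {2,3,4,5,6,7,8,9}; box has {2,4,5,8} → only 1 remains.
r6c5 = 9: row 6 has {1,7}; col 5 has {1,2,3,4,5,6,8}; box has {1,2,4,5,8} → only 9 remains.
r6c7 = 6: row 6 has {1,7,9}; col 7 has {2,3,4,5,7,8}; box has {2,3,4,7} → only 6 remains.
r6c8 = 5: row 6 has {1,6,7,9}; col 8 has {1,2,3,4,6,7,8,9}; box has {2,3,4,6,7} → only 5 remains.
r6c9 = 8: row 6 has {1,5,6,7,9}; col 9 has {1,2,3,4,5,6,7,9}; box has {2,3,4,5,6,7} → only 8 remains.
r7c3 = 9: row 7 has {1,2,3,4,5,6,7,8}; col 3 has {2,3,7,8}; box has {1,2,3,4,7,8} → only 9 remains.
r8c3 = 5: row 8 has {1,2,3,4,6,7,8,9}; col 3 has {2,3,7,8,9}; box has {1,2,3,4,7,8,9} → only 5 remains.
r9c3 = 6: row 9 has {1,2,3,4,5,7,8,9}; col 3 has {2,3,5,7,8,9}; box has {1,2,3,4,5,7,8,9} → only 6 remains.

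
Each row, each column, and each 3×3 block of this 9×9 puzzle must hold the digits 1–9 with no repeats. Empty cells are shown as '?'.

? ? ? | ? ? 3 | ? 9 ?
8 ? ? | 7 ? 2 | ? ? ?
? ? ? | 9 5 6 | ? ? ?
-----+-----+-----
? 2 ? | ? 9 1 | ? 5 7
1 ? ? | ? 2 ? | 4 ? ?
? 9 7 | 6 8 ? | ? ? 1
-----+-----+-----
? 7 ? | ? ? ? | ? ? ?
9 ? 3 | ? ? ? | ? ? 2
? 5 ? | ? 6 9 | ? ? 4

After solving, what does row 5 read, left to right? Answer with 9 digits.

185327469

R9C1 = 2: row 9 has {4,5,6,9}; col 1 has {1,8,9}; box has {3,5,7,9} → only 2 remains.
R2C3 = 9: in row 2, 9 can only go here (every other open cell in that row sees a 9).
R5C6 = 7: in row 5, 7 can only go here (every other open cell in that row sees a 7).
R5C9 = 9: in row 5, 9 can only go here (every other open cell in that row sees a 9).
R7C4 = 2: in row 7, 2 can only go here (every other open cell in that row sees a 2).
R7C7 = 9: in row 7, 9 can only go here (every other open cell in that row sees a 9).
R7C5 = 3: in column 5, 3 can only go here (every other open cell in that column sees a 3).
R8C5 = 7: in column 5, 7 can only go here (every other open cell in that column sees a 7).
R1C4 = 8: in box 2, 8 can only go here (every other open cell in that box sees an 8).
R9C4 = 1: row 9 has {2,4,5,6,9}; col 4 has {2,6,7,8,9}; box has {2,3,6,7,9} → only 1 remains.
R9C3 = 8: row 9 has {1,2,4,5,6,9}; col 3 has {3,7,9}; box has {2,3,5,7,9} → only 8 remains.
R4C7 = 8: in row 4, 8 can only go here (every other open cell in that row sees an 8).
R5C2 = 8: in row 5, 8 can only go here (every other open cell in that row sees an 8).
R5C8 = 6: in box 6, 6 can only go here (every other open cell in that box sees a 6).
R5C3 = 5: row 5 has {1,2,4,6,7,8,9}; col 3 has {3,7,8,9}; box has {1,2,7,8,9} → only 5 remains.
R5C4 = 3: row 5 has {1,2,4,5,6,7,8,9}; col 4 has {1,2,6,7,8,9}; box has {1,2,6,7,8,9} → only 3 remains.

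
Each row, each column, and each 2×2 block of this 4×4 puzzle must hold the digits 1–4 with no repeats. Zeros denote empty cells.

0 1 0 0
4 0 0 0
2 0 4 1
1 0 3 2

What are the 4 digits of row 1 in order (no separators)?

3124

r1c1 = 3: row 1 has {1}; col 1 has {1,2,4}; box has {1,4} → only 3 remains.
r1c3 = 2: row 1 has {1,3}; col 3 has {3,4}; box has {} → only 2 remains.
r1c4 = 4: row 1 has {1,2,3}; col 4 has {1,2}; box has {2} → only 4 remains.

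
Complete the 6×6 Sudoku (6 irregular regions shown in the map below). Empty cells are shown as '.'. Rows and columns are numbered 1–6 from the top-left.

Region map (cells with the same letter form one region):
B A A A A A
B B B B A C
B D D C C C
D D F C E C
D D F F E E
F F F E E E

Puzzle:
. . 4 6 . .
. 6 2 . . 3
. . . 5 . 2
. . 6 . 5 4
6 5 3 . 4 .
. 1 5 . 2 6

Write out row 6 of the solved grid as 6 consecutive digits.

r2c5 = 1: row 2 has {2,3,6}; col 5 has {2,4,5}; region has {4,6} → only 1 remains.
r3c3 = 1: row 3 has {2,5}; col 3 has {2,3,4,5,6}; region has {5,6} → only 1 remains.
r3c5 = 6: row 3 has {1,2,5}; col 5 has {1,2,4,5}; region has {2,3,4,5} → only 6 remains.
r4c4 = 1: row 4 has {4,5,6}; col 4 has {5,6}; region has {2,3,4,5,6} → only 1 remains.
r5c4 = 2: row 5 has {3,4,5,6}; col 4 has {1,5,6}; region has {1,3,5,6} → only 2 remains.
r5c6 = 1: row 5 has {2,3,4,5,6}; col 6 has {2,3,4,6}; region has {2,4,5,6} → only 1 remains.
r6c1 = 4: row 6 has {1,2,5,6}; col 1 has {6}; region has {1,2,3,5,6} → only 4 remains.
r6c4 = 3: row 6 has {1,2,4,5,6}; col 4 has {1,2,5,6}; region has {1,2,4,5,6} → only 3 remains.

415326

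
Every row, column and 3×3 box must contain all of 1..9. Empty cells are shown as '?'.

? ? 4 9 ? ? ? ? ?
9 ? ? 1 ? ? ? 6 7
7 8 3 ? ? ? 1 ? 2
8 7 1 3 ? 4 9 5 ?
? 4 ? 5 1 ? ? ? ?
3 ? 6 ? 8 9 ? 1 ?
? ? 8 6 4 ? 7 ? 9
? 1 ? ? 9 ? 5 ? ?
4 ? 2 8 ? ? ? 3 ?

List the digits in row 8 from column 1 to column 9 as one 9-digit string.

row 1, column 8 = 8: row 1 has {4,9}; col 8 has {1,3,5,6}; box has {1,2,6,7} → only 8 remains.
row 2, column 3 = 5: row 2 has {1,6,7,9}; col 3 has {1,2,3,4,6,8}; box has {3,4,7,8,9} → only 5 remains.
row 3, column 4 = 4: row 3 has {1,2,3,7,8}; col 4 has {1,3,5,6,8,9}; box has {1,9} → only 4 remains.
row 3, column 8 = 9: row 3 has {1,2,3,4,7,8}; col 8 has {1,3,5,6,8}; box has {1,2,6,7,8} → only 9 remains.
row 4, column 9 = 6: row 4 has {1,3,4,5,7,8,9}; col 9 has {2,7,9}; box has {1,5,9} → only 6 remains.
row 5, column 1 = 2: row 5 has {1,4,5}; col 1 has {3,4,7,8,9}; box has {1,3,4,6,7,8} → only 2 remains.
row 5, column 3 = 9: row 5 has {1,2,4,5}; col 3 has {1,2,3,4,5,6,8}; box has {1,2,3,4,6,7,8} → only 9 remains.
row 5, column 8 = 7: row 5 has {1,2,4,5,9}; col 8 has {1,3,5,6,8,9}; box has {1,5,6,9} → only 7 remains.
row 6, column 2 = 5: row 6 has {1,3,6,8,9}; col 2 has {1,4,7,8}; box has {1,2,3,4,6,7,8,9} → only 5 remains.
row 6, column 9 = 4: row 6 has {1,3,5,6,8,9}; col 9 has {2,6,7,9}; box has {1,5,6,7,9} → only 4 remains.
row 7, column 1 = 5: row 7 has {4,6,7,8,9}; col 1 has {2,3,4,7,8,9}; box has {1,2,4,8} → only 5 remains.
row 7, column 2 = 3: row 7 has {4,5,6,7,8,9}; col 2 has {1,4,5,7,8}; box has {1,2,4,5,8} → only 3 remains.
row 7, column 8 = 2: row 7 has {3,4,5,6,7,8,9}; col 8 has {1,3,5,6,7,8,9}; box has {3,5,7,9} → only 2 remains.
row 8, column 1 = 6: row 8 has {1,5,9}; col 1 has {2,3,4,5,7,8,9}; box has {1,2,3,4,5,8} → only 6 remains.
row 8, column 3 = 7: row 8 has {1,5,6,9}; col 3 has {1,2,3,4,5,6,8,9}; box has {1,2,3,4,5,6,8} → only 7 remains.
row 8, column 4 = 2: row 8 has {1,5,6,7,9}; col 4 has {1,3,4,5,6,8,9}; box has {4,6,8,9} → only 2 remains.
row 8, column 6 = 3: row 8 has {1,2,5,6,7,9}; col 6 has {4,9}; box has {2,4,6,8,9} → only 3 remains.
row 8, column 8 = 4: row 8 has {1,2,3,5,6,7,9}; col 8 has {1,2,3,5,6,7,8,9}; box has {2,3,5,7,9} → only 4 remains.
row 8, column 9 = 8: row 8 has {1,2,3,4,5,6,7,9}; col 9 has {2,4,6,7,9}; box has {2,3,4,5,7,9} → only 8 remains.

617293548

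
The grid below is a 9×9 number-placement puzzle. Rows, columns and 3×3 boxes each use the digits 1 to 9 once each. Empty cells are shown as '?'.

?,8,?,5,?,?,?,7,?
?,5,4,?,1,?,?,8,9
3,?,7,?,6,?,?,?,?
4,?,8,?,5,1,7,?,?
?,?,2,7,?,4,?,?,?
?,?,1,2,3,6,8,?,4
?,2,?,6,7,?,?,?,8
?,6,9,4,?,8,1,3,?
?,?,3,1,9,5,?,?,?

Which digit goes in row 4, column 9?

row 1, column 3 = 6 (sole candidate).
row 2, column 1 = 2 (sole candidate).
row 2, column 4 = 3 (sole candidate).
row 2, column 6 = 7 (sole candidate).
row 2, column 7 = 6 (sole candidate).
row 4, column 4 = 9 (sole candidate).
row 5, column 5 = 8 (sole candidate).
row 7, column 3 = 5 (sole candidate).
row 7, column 6 = 3 (sole candidate).
row 8, column 1 = 7 (sole candidate).
row 8, column 5 = 2 (sole candidate).
row 8, column 9 = 5 (sole candidate).
row 9, column 1 = 8 (sole candidate).
row 9, column 2 = 4 (sole candidate).
row 9, column 7 = 2 (sole candidate).
row 9, column 8 = 6 (sole candidate).
row 9, column 9 = 7 (sole candidate).
row 1, column 5 = 4 (sole candidate).
row 1, column 7 = 3 (sole candidate).
row 3, column 4 = 8 (sole candidate).
row 4, column 2 = 3 (sole candidate).
row 4, column 8 = 2 (sole candidate).
row 4, column 9 = 6: row 4 has {1,2,3,4,5,7,8,9}; col 9 has {4,5,7,8,9}; box has {2,4,7,8} → only 6 remains.

6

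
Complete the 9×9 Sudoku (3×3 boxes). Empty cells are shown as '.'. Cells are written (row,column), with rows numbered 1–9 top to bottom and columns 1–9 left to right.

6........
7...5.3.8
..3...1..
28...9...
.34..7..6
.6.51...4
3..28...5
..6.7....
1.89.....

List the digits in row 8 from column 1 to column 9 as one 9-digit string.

(5,4) = 8: row 5 has {3,4,6,7}; col 4 has {2,5,9}; box has {1,5,7,9} → only 8 remains.
(5,5) = 2: row 5 has {3,4,6,7,8}; col 5 has {1,5,7,8}; box has {1,5,7,8,9} → only 2 remains.
(6,1) = 9: row 6 has {1,4,5,6}; col 1 has {1,2,3,6,7}; box has {2,3,4,6,8} → only 9 remains.
(6,3) = 7: row 6 has {1,4,5,6,9}; col 3 has {3,4,6,8}; box has {2,3,4,6,8,9} → only 7 remains.
(6,6) = 3: row 6 has {1,4,5,6,7,9}; col 6 has {7,9}; box has {1,2,5,7,8,9} → only 3 remains.
(7,3) = 9: row 7 has {2,3,5,8}; col 3 has {3,4,6,7,8}; box has {1,3,6,8} → only 9 remains.
(5,1) = 5: row 5 has {2,3,4,6,7,8}; col 1 has {1,2,3,6,7,9}; box has {2,3,4,6,7,8,9} → only 5 remains.
(5,7) = 9: row 5 has {2,3,4,5,6,7,8}; col 7 has {1,3}; box has {4,6} → only 9 remains.
(5,8) = 1: row 5 has {2,3,4,5,6,7,8,9}; col 8 has {}; box has {4,6,9} → only 1 remains.
(8,1) = 4: row 8 has {6,7}; col 1 has {1,2,3,5,6,7,9}; box has {1,3,6,8,9} → only 4 remains.
(3,1) = 8: row 3 has {1,3}; col 1 has {1,2,3,4,5,6,7,9}; box has {3,6,7} → only 8 remains.
(4,3) = 1: row 4 has {2,8,9}; col 3 has {3,4,6,7,8,9}; box has {2,3,4,5,6,7,8,9} → only 1 remains.
(7,2) = 7: row 7 has {2,3,5,8,9}; col 2 has {3,6,8}; box has {1,3,4,6,8,9} → only 7 remains.
(2,3) = 2: row 2 has {3,5,7,8}; col 3 has {1,3,4,6,7,8,9}; box has {3,6,7,8} → only 2 remains.
(1,3) = 5: row 1 has {6}; col 3 has {1,2,3,4,6,7,8,9}; box has {2,3,6,7,8} → only 5 remains.
(1,6) = 8: in row 1, 8 can only go here (every other open cell in that row sees an 8).
(3,8) = 5: in row 3, 5 can only go here (every other open cell in that row sees a 5).
(4,7) = 5: in row 4, 5 can only go here (every other open cell in that row sees a 5).
(7,6) = 1: in row 7, 1 can only go here (every other open cell in that row sees a 1).
(8,4) = 3: row 8 has {4,6,7}; col 4 has {2,5,8,9}; box has {1,2,7,8,9} → only 3 remains.
(8,6) = 5: row 8 has {3,4,6,7}; col 6 has {1,3,7,8,9}; box has {1,2,3,7,8,9} → only 5 remains.
(8,2) = 2: row 8 has {3,4,5,6,7}; col 2 has {3,6,7,8}; box has {1,3,4,6,7,8,9} → only 2 remains.
(8,7) = 8: row 8 has {2,3,4,5,6,7}; col 7 has {1,3,5,9}; box has {5} → only 8 remains.
(8,8) = 9: row 8 has {2,3,4,5,6,7,8}; col 8 has {1,5}; box has {5,8} → only 9 remains.
(8,9) = 1: row 8 has {2,3,4,5,6,7,8,9}; col 9 has {4,5,6,8}; box has {5,8,9} → only 1 remains.

426375891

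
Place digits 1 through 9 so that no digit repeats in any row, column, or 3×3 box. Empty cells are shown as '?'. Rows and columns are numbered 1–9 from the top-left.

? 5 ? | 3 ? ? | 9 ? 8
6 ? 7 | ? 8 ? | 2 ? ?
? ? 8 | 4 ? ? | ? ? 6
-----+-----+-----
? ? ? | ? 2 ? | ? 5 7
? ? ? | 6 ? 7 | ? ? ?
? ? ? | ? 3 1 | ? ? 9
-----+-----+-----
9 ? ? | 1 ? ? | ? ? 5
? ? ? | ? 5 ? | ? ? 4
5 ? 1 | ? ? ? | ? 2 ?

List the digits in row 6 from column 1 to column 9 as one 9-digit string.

r9c9 = 3 (sole candidate).
r2c9 = 1 (sole candidate).
r5c9 = 2 (sole candidate).
r5c3 = 5 (hidden single in row 5).
r6c4 = 5: in row 6, 5 can only go here (every other open cell in that row sees a 5).
r2c4 = 9 (sole candidate).
r2c6 = 5 (sole candidate).
r3c6 = 2 (sole candidate).
r4c4 = 8 (sole candidate).
r9c4 = 7 (sole candidate).
r1c6 = 6 (sole candidate).
r8c4 = 2 (sole candidate).
r3c7 = 5 (hidden single in row 3).
r3c2 = 9 (hidden single in row 3).
r5c5 = 9 (hidden single in row 5).
r4c6 = 4 (sole candidate).
r4c3 = 9 (hidden single in row 4).
r9c6 = 9 (hidden single in row 9).
r8c8 = 9 (hidden single in row 8).
r8c7 = 1 (hidden single in row 8).
r7c7 = 7 (hidden single in column 7).
r5c8 = 1 (hidden single in column 8).
r4c2 = 1 (hidden single in column 2).
r4c1 = 3 (sole candidate).
r4c7 = 6 (sole candidate).
r9c7 = 8 (sole candidate).
r3c1 = 1 (sole candidate).
r3c5 = 7 (sole candidate).
r3c8 = 3 (sole candidate).
r6c7 = 4: row 6 has {1,3,5,9}; col 7 has {1,2,5,6,7,8,9}; box has {1,2,5,6,7,9} → only 4 remains.
r6c8 = 8: row 6 has {1,3,4,5,9}; col 8 has {1,2,3,5,9}; box has {1,2,4,5,6,7,9} → only 8 remains.
r7c8 = 6 (sole candidate).
r1c5 = 1 (sole candidate).
r2c8 = 4 (sole candidate).
r5c7 = 3 (sole candidate).
r7c5 = 4 (sole candidate).
r9c5 = 6 (sole candidate).
r1c8 = 7 (sole candidate).
r2c2 = 3 (sole candidate).
r9c2 = 4 (sole candidate).
r5c2 = 8 (sole candidate).
r7c2 = 2 (sole candidate).
r7c3 = 3 (sole candidate).
r7c6 = 8 (sole candidate).
r8c3 = 6 (sole candidate).
r8c6 = 3 (sole candidate).
r5c1 = 4 (sole candidate).
r6c3 = 2: row 6 has {1,3,4,5,8,9}; col 3 has {1,3,5,6,7,8,9}; box has {1,3,4,5,8,9} → only 2 remains.
r8c2 = 7 (sole candidate).
r1c1 = 2 (sole candidate).
r1c3 = 4 (sole candidate).
r6c1 = 7: row 6 has {1,2,3,4,5,8,9}; col 1 has {1,2,3,4,5,6,9}; box has {1,2,3,4,5,8,9} → only 7 remains.
r6c2 = 6: row 6 has {1,2,3,4,5,7,8,9}; col 2 has {1,2,3,4,5,7,8,9}; box has {1,2,3,4,5,7,8,9} → only 6 remains.

762531489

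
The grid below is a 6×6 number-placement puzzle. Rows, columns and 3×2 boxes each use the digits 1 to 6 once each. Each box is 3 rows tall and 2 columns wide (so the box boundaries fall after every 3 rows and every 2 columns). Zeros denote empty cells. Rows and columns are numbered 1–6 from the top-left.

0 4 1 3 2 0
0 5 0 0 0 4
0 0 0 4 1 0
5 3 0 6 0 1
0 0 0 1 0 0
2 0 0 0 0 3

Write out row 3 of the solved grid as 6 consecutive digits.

325416

R1C1 = 6 (sole candidate).
R1C6 = 5 (sole candidate).
R2C4 = 2 (sole candidate).
R3C1 = 3: row 3 has {1,4}; col 1 has {2,5,6}; box has {4,5,6} → only 3 remains.
R3C2 = 2: row 3 has {1,3,4}; col 2 has {3,4,5}; box has {3,4,5,6} → only 2 remains.
R3C6 = 6: row 3 has {1,2,3,4}; col 6 has {1,3,4,5}; box has {1,2,4,5} → only 6 remains.
R4C5 = 4 (sole candidate).
R5C1 = 4 (sole candidate).
R5C2 = 6 (sole candidate).
R5C5 = 5 (sole candidate).
R5C6 = 2 (sole candidate).
R6C2 = 1 (sole candidate).
R6C4 = 5 (sole candidate).
R6C5 = 6 (sole candidate).
R2C1 = 1 (sole candidate).
R2C3 = 6 (sole candidate).
R2C5 = 3 (sole candidate).
R3C3 = 5: row 3 has {1,2,3,4,6}; col 3 has {1,6}; box has {1,2,3,4,6} → only 5 remains.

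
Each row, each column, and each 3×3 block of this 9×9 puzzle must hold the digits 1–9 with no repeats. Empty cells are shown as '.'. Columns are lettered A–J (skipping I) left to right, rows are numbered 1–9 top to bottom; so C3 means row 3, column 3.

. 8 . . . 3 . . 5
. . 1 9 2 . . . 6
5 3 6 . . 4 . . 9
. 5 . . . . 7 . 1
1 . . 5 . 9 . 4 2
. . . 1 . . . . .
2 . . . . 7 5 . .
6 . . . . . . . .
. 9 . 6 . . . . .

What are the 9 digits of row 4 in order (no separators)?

D1 = 7 (sole candidate).
D3 = 8 (sole candidate).
E3 = 1 (sole candidate).
G3 = 2 (sole candidate).
H3 = 7 (sole candidate).
E1 = 6 (sole candidate).
H1 = 1 (sole candidate).
F2 = 5 (sole candidate).
G1 = 4 (sole candidate).
A1 = 9 (sole candidate).
C1 = 2 (sole candidate).
H6 = 5 (hidden single in row 6).
B7 = 1 (hidden single in row 7).
H7 = 6 (hidden single in row 7).
F4 = 6: in row 4, 6 can only go here (every other open cell in that row sees a 6).
D4 = 2: in row 4, 2 can only go here (every other open cell in that row sees a 2).
F6 = 8 (sole candidate).
J6 = 3 (sole candidate).
B6 = 2 (hidden single in row 6).
G6 = 6 (hidden single in row 6).
G5 = 8 (sole candidate).
G2 = 3 (sole candidate).
H2 = 8 (sole candidate).
H4 = 9: row 4 has {1,2,5,6,7}; col 8 has {1,4,5,6,7,8}; box has {1,2,3,4,5,6,7,8} → only 9 remains.
G9 = 1 (sole candidate).
G8 = 9 (sole candidate).
F9 = 2 (sole candidate).
H9 = 3 (sole candidate).
F8 = 1 (sole candidate).
H8 = 2 (sole candidate).
B5 = 6 (hidden single in row 5).
C6 = 9 (hidden single in row 6).
E7 = 9 (hidden single in row 7).
A4 = 3: in column 1, 3 can only go here (every other open cell in that column sees a 3).
E4 = 4: row 4 has {1,2,3,5,6,7,9}; col 5 has {1,2,6,9}; box has {1,2,5,6,8,9} → only 4 remains.
C5 = 7 (sole candidate).
E5 = 3 (sole candidate).
A6 = 4 (sole candidate).
E6 = 7 (sole candidate).
A2 = 7 (sole candidate).
B2 = 4 (sole candidate).
C4 = 8: row 4 has {1,2,3,4,5,6,7,9}; col 3 has {1,2,6,7,9}; box has {1,2,3,4,5,6,7,9} → only 8 remains.

358246791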